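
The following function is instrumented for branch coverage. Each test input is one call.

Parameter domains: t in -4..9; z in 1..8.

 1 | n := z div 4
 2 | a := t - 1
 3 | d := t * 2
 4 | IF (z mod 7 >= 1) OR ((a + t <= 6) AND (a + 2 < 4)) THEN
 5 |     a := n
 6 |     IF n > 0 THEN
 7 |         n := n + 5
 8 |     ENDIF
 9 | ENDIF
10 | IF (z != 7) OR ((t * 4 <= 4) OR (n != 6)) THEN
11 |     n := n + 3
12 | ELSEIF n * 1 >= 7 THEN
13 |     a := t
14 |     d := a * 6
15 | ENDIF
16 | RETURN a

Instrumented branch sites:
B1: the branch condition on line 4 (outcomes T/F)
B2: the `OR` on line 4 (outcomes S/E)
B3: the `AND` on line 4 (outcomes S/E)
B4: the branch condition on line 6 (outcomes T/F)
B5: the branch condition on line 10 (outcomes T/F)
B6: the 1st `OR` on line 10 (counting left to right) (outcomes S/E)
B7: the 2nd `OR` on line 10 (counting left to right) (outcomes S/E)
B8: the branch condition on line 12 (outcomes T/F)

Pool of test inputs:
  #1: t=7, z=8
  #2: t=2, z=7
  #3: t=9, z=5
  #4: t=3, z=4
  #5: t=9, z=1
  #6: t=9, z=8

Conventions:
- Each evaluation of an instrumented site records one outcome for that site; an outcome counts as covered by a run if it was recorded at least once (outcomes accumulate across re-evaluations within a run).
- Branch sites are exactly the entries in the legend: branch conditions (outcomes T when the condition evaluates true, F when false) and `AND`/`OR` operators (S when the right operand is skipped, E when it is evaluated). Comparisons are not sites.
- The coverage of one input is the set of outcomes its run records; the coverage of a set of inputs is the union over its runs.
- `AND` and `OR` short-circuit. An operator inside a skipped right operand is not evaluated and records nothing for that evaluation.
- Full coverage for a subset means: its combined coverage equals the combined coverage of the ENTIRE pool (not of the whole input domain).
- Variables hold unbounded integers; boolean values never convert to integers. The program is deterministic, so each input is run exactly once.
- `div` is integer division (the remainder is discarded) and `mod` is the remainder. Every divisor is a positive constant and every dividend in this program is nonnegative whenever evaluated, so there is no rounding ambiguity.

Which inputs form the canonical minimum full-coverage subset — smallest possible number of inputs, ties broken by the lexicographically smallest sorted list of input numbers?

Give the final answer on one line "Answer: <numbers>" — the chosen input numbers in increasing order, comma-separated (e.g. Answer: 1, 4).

test 1 (t=7, z=8) fires B2->S, B1->T, B4->T, B6->S, B5->T; hits B1=T, B2=S, B4=T, B5=T, B6=S
test 2 (t=2, z=7) fires B2->E, B3->E, B1->T, B4->T, B6->E, B7->E, B5->F, B8->F; hits B1=T, B2=E, B3=E, B4=T, B5=F, B6=E, B7=E, B8=F
test 3 (t=9, z=5) fires B2->S, B1->T, B4->T, B6->S, B5->T; hits B1=T, B2=S, B4=T, B5=T, B6=S
test 4 (t=3, z=4) fires B2->S, B1->T, B4->T, B6->S, B5->T; hits B1=T, B2=S, B4=T, B5=T, B6=S
test 5 (t=9, z=1) fires B2->S, B1->T, B4->F, B6->S, B5->T; hits B1=T, B2=S, B4=F, B5=T, B6=S
test 6 (t=9, z=8) fires B2->S, B1->T, B4->T, B6->S, B5->T; hits B1=T, B2=S, B4=T, B5=T, B6=S
union over all inputs: B1=T, B2=S, B2=E, B3=E, B4=T, B4=F, B5=T, B5=F, B6=S, B6=E, B7=E, B8=F (12 outcomes)
no size-1 subset reaches all 12 outcomes (best union: 8/12)
size 2: inputs {2, 5} cover all 12 outcomes, and no lexicographically smaller subset of this size does

Answer: 2, 5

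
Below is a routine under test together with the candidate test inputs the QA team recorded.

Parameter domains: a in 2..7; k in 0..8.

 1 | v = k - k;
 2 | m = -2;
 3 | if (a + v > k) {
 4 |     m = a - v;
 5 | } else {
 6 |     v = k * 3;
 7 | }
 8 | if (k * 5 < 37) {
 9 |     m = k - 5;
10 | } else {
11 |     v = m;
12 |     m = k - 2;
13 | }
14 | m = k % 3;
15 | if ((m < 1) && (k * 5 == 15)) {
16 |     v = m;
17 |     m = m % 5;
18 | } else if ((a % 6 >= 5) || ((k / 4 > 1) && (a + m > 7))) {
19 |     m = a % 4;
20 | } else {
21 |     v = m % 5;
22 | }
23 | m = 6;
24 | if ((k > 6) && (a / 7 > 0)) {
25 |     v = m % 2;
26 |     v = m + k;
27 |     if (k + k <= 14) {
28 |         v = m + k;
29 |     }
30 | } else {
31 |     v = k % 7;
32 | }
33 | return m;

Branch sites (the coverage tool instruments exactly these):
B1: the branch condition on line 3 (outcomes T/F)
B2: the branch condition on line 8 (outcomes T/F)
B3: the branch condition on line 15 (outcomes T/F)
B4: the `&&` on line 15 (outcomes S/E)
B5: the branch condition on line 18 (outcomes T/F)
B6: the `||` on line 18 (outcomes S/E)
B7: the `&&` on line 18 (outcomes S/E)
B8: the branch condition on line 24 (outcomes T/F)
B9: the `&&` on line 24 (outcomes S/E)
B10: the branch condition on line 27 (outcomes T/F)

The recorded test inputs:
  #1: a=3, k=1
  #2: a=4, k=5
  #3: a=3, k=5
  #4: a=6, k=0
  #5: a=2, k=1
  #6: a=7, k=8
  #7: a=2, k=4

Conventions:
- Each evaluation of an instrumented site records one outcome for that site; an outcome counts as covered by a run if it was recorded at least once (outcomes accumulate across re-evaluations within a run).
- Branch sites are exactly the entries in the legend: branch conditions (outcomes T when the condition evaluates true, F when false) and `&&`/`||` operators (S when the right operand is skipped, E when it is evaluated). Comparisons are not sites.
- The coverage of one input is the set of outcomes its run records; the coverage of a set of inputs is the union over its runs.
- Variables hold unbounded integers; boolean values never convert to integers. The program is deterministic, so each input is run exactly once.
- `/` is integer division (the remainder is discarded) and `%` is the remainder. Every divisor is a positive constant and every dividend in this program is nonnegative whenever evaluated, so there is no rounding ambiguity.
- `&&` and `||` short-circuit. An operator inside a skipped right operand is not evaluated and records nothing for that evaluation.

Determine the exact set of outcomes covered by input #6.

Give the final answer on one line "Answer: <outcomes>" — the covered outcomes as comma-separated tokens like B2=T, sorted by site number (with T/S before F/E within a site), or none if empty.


Simulating input #6 (a=7, k=8) step by step:
  B1->F, B2->F, B4->S, B3->F, B6->E, B7->E, B5->T, B9->E, B8->T, B10->F
as a set, this run covers: B1=F, B2=F, B3=F, B4=S, B5=T, B6=E, B7=E, B8=T, B9=E, B10=F
Answer: B1=F, B2=F, B3=F, B4=S, B5=T, B6=E, B7=E, B8=T, B9=E, B10=F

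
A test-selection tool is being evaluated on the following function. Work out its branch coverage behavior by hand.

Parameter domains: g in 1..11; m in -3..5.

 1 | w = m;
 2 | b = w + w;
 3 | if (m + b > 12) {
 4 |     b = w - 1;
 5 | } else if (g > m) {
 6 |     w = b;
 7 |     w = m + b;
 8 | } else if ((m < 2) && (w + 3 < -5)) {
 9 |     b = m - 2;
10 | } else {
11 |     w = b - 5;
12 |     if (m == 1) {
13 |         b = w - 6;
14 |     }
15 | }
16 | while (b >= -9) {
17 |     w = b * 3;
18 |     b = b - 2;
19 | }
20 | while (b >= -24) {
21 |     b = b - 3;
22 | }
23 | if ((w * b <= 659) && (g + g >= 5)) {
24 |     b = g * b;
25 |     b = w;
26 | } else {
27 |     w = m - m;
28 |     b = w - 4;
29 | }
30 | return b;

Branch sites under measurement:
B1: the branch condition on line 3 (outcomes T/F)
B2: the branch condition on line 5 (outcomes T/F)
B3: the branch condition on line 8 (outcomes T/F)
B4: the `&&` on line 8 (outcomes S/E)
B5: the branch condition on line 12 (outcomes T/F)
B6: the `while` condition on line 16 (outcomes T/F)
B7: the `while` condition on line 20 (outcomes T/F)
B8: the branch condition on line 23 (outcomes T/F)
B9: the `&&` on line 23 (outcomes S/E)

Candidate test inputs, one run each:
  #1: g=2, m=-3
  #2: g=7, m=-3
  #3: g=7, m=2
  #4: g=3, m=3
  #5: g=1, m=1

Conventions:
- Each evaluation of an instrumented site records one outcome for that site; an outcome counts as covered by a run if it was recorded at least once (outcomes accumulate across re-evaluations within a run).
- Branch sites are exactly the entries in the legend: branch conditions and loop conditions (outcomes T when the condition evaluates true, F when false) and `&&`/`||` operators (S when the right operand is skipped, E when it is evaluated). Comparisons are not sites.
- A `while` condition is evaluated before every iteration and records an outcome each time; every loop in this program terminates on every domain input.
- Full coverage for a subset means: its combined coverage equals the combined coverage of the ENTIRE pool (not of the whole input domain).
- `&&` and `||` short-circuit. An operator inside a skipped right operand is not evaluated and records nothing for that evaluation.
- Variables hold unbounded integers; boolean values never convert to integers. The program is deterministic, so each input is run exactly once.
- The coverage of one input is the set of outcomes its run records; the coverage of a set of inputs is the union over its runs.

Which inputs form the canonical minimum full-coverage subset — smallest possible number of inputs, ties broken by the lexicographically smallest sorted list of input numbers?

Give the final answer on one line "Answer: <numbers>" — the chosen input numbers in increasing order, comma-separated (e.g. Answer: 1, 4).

#1 (g=2, m=-3) -> B1->F, B2->T, B6->T, B6->T, B6->F, B7->T, B7->T, B7->T, B7->T, B7->T, B7->F, B9->E, B8->F; covered: B1=F, B2=T, B6=T, B6=F, B7=T, B7=F, B8=F, B9=E
#2 (g=7, m=-3) -> B1->F, B2->T, B6->T, B6->T, B6->F, B7->T, B7->T, B7->T, B7->T, B7->T, B7->F, B9->E, B8->T; covered: B1=F, B2=T, B6=T, B6=F, B7=T, B7=F, B8=T, B9=E
#3 (g=7, m=2) -> B1->F, B2->T, B6->T, B6->T, B6->T, B6->T, B6->T, B6->T, B6->T, B6->F, B7->T, B7->T, B7->T, B7->T, ...; covered: B1=F, B2=T, B6=T, B6=F, B7=T, B7=F, B8=T, B9=E
#4 (g=3, m=3) -> B1->F, B2->F, B4->S, B3->F, B5->F, B6->T, B6->T, B6->T, B6->T, B6->T, B6->T, B6->T, B6->T, B6->F, ...; covered: B1=F, B2=F, B3=F, B4=S, B5=F, B6=T, B6=F, B7=T, B7=F, B8=T, B9=E
#5 (g=1, m=1) -> B1->F, B2->F, B4->E, B3->F, B5->T, B6->T, B6->F, B7->T, B7->T, B7->T, B7->T, B7->T, B7->F, B9->S, ...; covered: B1=F, B2=F, B3=F, B4=E, B5=T, B6=T, B6=F, B7=T, B7=F, B8=F, B9=S
pool-wide coverage (16 outcomes): B1=F, B2=T, B2=F, B3=F, B4=S, B4=E, B5=T, B5=F, B6=T, B6=F, B7=T, B7=F, B8=T, B8=F, B9=S, B9=E
no size-1 subset reaches all 16 outcomes (best union: 11/16)
no size-2 subset reaches all 16 outcomes (best union: 15/16)
size 3: inputs {1, 4, 5} cover all 16 outcomes, and no lexicographically smaller subset of this size does

Answer: 1, 4, 5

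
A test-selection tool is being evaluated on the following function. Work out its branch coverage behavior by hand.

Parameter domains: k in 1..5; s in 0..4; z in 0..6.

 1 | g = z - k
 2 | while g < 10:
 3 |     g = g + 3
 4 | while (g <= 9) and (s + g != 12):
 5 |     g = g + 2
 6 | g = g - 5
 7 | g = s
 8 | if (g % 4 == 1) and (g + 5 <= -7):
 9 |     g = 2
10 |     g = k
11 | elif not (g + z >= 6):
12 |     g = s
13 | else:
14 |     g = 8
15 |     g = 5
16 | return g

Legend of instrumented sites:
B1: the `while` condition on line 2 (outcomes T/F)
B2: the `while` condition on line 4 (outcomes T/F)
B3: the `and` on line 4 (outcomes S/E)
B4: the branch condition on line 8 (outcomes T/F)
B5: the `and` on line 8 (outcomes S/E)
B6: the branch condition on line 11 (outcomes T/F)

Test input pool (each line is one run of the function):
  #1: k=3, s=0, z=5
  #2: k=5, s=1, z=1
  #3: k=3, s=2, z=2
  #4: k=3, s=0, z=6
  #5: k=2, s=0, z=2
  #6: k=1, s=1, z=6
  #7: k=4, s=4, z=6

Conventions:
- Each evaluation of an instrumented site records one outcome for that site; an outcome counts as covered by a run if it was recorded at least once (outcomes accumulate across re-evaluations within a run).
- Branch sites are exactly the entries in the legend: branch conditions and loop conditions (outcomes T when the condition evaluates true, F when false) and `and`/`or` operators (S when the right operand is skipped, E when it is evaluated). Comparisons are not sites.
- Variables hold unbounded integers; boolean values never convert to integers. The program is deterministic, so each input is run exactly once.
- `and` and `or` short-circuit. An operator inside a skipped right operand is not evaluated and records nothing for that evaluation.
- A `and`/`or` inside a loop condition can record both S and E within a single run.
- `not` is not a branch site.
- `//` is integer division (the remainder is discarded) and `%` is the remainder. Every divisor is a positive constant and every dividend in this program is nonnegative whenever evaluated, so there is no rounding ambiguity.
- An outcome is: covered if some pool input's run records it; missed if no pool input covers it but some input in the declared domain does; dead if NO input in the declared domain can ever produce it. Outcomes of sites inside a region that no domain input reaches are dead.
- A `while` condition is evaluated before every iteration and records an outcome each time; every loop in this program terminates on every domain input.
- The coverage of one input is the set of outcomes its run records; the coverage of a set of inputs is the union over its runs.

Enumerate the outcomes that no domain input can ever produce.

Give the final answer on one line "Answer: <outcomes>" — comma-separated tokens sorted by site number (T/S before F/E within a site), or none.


running all 175 domain inputs and tallying outcomes:
  B2=T: never recorded by any domain input -> dead
  B3=E: never recorded by any domain input -> dead
  B4=T: never recorded by any domain input -> dead
  reachable outcomes have witnesses, e.g. B1=T (e.g. k=1, s=0, z=0), B1=F (e.g. k=1, s=0, z=0), B2=F (e.g. k=1, s=0, z=0), B3=S (e.g. k=1, s=0, z=0)
Answer: B2=T, B3=E, B4=T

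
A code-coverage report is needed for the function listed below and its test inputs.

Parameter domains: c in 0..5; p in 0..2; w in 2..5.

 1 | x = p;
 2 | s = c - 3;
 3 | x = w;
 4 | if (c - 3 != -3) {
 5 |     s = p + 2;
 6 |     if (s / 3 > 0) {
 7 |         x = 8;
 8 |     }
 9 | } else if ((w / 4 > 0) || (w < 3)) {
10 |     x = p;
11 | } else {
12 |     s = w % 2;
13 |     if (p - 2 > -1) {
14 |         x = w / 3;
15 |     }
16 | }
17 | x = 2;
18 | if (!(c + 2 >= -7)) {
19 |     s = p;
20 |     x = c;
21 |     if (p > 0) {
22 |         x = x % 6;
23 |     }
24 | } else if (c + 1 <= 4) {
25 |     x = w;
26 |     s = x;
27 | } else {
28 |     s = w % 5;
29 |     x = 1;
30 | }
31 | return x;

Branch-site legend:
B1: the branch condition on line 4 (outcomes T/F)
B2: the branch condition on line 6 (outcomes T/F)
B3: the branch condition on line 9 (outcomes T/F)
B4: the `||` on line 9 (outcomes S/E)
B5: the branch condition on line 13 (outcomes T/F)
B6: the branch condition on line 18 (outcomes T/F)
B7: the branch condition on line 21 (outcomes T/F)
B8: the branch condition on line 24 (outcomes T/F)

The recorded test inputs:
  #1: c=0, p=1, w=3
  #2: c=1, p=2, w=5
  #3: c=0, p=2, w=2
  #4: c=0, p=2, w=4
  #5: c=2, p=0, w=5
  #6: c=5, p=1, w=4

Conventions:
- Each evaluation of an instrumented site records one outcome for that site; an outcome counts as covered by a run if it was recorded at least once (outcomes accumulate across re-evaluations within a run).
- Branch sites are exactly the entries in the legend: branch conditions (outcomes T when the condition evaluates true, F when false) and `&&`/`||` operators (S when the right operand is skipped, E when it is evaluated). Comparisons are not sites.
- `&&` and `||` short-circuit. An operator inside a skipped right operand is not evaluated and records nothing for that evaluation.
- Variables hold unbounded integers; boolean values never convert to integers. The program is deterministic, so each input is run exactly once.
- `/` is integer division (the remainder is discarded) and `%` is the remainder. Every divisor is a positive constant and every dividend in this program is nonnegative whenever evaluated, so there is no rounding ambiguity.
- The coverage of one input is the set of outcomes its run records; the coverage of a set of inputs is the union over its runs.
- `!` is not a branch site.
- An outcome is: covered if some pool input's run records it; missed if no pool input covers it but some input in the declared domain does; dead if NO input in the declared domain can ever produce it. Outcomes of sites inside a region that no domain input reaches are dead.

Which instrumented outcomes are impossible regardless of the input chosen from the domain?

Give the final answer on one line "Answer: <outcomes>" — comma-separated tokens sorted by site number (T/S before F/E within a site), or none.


running all 72 domain inputs and tallying outcomes:
  B6=T: no domain input ever produces it -> dead
  B7=T: no domain input ever produces it -> dead
  B7=F: no domain input ever produces it -> dead
  reachable outcomes have witnesses, e.g. B1=T (e.g. c=1, p=0, w=2), B1=F (e.g. c=0, p=0, w=2), B2=T (e.g. c=1, p=1, w=2), B2=F (e.g. c=1, p=0, w=2)
Answer: B6=T, B7=T, B7=F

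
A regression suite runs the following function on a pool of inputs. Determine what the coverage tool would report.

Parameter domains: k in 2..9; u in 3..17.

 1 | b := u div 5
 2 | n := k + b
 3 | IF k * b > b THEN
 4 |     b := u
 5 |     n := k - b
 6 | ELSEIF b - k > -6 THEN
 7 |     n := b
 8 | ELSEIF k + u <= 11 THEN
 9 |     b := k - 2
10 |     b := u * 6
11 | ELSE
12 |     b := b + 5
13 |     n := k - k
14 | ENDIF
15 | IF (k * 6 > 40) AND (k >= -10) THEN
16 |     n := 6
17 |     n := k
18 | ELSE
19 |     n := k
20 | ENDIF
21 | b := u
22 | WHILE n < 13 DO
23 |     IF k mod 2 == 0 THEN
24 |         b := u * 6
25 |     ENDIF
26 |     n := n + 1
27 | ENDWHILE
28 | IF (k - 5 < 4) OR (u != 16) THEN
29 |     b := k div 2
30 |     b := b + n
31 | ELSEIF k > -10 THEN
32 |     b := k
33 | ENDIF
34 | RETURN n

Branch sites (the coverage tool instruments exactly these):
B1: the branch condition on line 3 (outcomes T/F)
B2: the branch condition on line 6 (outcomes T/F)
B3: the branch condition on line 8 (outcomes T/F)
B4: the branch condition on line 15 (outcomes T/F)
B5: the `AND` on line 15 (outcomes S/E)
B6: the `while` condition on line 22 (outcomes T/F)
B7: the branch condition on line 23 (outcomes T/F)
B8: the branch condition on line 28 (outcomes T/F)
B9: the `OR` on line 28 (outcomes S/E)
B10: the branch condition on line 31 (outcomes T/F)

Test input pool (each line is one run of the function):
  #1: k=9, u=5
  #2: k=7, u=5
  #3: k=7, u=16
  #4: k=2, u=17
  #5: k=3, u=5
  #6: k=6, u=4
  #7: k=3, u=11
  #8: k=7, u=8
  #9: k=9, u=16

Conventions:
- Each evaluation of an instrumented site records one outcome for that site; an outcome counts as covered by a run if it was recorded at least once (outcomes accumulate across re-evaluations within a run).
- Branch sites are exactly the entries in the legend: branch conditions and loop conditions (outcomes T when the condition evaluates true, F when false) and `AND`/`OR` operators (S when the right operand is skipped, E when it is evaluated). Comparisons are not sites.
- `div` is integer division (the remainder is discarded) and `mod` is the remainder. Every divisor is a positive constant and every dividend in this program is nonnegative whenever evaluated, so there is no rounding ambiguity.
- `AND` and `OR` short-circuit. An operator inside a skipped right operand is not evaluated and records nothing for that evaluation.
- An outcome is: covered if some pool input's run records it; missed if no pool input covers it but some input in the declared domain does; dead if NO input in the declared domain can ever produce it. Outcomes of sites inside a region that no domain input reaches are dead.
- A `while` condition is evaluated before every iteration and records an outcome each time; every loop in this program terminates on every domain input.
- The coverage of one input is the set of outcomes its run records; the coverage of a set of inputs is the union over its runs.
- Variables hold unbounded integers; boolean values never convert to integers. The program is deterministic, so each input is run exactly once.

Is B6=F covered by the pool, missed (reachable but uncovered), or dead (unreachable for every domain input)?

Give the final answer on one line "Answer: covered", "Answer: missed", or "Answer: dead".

B6=F is recorded by pool input(s) 1, 2, 3, 4, 5, 6, 7, 8, 9 -> covered

Answer: covered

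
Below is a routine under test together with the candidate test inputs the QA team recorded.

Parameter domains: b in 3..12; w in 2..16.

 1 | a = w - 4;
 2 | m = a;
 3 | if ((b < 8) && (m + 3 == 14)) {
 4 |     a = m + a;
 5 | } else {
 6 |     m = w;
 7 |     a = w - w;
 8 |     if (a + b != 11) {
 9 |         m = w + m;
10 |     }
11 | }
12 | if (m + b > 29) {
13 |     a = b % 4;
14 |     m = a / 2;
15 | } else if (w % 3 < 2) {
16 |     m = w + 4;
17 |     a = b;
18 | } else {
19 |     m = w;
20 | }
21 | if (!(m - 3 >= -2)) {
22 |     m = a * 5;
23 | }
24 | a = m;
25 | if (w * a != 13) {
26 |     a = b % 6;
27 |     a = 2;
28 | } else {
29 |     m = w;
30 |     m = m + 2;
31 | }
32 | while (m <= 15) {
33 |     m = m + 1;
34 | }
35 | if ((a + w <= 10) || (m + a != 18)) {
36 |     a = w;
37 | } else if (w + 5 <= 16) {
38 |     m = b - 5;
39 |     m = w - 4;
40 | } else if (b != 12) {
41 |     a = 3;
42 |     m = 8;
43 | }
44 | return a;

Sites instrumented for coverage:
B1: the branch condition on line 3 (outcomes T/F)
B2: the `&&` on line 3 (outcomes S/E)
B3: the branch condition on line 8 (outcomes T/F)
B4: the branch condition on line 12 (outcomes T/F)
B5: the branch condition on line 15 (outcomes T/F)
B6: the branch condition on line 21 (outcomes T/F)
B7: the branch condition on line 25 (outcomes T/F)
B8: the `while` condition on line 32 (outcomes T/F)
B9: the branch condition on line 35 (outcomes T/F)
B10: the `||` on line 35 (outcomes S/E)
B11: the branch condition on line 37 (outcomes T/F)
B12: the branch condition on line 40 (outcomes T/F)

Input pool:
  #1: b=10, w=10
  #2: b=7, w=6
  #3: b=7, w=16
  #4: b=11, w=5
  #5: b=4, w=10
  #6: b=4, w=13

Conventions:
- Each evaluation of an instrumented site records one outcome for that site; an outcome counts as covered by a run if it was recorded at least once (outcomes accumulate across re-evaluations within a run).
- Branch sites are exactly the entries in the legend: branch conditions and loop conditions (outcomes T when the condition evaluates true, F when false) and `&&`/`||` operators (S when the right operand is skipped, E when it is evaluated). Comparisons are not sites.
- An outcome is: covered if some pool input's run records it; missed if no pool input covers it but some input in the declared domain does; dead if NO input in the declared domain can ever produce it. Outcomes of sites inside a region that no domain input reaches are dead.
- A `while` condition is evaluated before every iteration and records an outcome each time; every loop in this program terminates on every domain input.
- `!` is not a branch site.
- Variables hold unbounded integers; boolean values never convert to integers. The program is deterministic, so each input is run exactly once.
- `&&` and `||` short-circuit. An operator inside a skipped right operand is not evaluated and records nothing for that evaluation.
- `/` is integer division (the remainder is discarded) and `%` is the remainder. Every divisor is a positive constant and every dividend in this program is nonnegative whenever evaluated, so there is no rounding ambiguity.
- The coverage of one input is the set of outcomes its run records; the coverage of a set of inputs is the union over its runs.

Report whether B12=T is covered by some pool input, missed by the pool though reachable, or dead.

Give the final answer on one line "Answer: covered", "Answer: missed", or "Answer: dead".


B12=T is recorded by pool input(s) 3, 6 -> covered
Answer: covered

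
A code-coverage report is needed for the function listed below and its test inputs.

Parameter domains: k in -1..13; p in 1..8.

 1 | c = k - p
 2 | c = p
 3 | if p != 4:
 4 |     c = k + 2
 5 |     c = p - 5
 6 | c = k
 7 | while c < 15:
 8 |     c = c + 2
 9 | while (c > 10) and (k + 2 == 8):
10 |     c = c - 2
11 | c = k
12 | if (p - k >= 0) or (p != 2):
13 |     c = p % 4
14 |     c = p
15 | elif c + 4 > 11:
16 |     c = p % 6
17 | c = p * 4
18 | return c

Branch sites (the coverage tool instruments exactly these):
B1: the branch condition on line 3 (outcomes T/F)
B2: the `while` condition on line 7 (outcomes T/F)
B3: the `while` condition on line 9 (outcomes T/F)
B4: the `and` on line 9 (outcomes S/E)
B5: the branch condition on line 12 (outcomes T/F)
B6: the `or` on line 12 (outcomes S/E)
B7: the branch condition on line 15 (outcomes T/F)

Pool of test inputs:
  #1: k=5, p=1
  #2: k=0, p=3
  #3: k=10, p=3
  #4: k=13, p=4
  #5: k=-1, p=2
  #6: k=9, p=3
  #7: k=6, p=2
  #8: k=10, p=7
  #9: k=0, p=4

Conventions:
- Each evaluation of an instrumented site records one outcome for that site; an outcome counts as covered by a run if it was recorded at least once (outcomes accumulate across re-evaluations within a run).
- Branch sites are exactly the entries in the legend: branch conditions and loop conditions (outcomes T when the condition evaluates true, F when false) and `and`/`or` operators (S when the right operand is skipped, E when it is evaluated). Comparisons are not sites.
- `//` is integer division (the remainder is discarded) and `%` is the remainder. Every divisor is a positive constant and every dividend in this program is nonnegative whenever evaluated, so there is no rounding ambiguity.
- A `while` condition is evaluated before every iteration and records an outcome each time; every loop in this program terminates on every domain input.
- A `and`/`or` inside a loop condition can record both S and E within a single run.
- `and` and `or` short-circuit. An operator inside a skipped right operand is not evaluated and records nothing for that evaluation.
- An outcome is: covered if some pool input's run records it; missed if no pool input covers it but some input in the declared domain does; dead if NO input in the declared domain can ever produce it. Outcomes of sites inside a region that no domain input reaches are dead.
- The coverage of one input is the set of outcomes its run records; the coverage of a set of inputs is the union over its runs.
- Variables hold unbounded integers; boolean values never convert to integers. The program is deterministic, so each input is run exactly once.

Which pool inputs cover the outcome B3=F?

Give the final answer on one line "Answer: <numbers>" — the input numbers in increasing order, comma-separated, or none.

input #1 (k=5, p=1): hits B3=F
input #2 (k=0, p=3): hits B3=F
input #3 (k=10, p=3): hits B3=F
input #4 (k=13, p=4): hits B3=F
input #5 (k=-1, p=2): hits B3=F
input #6 (k=9, p=3): hits B3=F
input #7 (k=6, p=2): hits B3=F
input #8 (k=10, p=7): hits B3=F
input #9 (k=0, p=4): hits B3=F

Answer: 1, 2, 3, 4, 5, 6, 7, 8, 9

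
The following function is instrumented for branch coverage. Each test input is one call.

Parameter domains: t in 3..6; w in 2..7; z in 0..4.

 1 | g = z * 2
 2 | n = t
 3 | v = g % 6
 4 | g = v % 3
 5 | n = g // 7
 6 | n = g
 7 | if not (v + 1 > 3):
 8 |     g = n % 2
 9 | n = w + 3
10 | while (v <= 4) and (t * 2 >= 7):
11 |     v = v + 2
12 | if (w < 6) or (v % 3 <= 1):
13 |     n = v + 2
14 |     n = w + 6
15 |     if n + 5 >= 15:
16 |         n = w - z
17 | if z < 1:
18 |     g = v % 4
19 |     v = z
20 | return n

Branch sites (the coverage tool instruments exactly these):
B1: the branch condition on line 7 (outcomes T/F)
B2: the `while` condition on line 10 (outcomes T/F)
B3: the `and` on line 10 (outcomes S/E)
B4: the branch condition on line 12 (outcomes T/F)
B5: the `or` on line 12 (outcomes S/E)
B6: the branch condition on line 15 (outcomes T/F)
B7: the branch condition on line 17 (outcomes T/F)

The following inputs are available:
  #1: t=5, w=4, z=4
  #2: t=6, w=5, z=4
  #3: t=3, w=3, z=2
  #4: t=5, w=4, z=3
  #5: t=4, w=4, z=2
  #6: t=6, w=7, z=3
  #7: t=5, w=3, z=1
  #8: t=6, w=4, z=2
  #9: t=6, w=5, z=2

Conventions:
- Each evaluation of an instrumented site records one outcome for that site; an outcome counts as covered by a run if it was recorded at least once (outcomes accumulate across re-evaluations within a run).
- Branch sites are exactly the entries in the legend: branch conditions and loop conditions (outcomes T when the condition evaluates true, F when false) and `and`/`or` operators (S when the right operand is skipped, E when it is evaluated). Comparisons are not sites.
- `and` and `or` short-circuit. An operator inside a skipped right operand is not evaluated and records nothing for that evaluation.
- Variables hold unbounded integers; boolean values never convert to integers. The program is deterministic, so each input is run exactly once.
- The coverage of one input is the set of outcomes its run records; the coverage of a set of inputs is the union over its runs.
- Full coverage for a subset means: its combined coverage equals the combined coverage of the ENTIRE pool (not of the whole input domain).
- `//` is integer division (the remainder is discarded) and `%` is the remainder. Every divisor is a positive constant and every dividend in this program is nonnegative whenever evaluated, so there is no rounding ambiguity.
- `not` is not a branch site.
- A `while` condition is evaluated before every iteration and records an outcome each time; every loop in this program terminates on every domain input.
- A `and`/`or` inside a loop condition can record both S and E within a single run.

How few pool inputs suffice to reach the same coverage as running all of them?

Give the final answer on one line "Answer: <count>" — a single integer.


#1 (t=5, w=4, z=4) -> covered: B1=T, B2=T, B2=F, B3=S, B3=E, B4=T, B5=S, B6=T, B7=F
#2 (t=6, w=5, z=4) -> covered: B1=T, B2=T, B2=F, B3=S, B3=E, B4=T, B5=S, B6=T, B7=F
#3 (t=3, w=3, z=2) -> covered: B1=F, B2=F, B3=E, B4=T, B5=S, B6=F, B7=F
#4 (t=5, w=4, z=3) -> covered: B1=T, B2=T, B2=F, B3=S, B3=E, B4=T, B5=S, B6=T, B7=F
#5 (t=4, w=4, z=2) -> covered: B1=F, B2=T, B2=F, B3=S, B3=E, B4=T, B5=S, B6=T, B7=F
#6 (t=6, w=7, z=3) -> covered: B1=T, B2=T, B2=F, B3=S, B3=E, B4=T, B5=E, B6=T, B7=F
#7 (t=5, w=3, z=1) -> covered: B1=T, B2=T, B2=F, B3=S, B3=E, B4=T, B5=S, B6=F, B7=F
#8 (t=6, w=4, z=2) -> covered: B1=F, B2=T, B2=F, B3=S, B3=E, B4=T, B5=S, B6=T, B7=F
#9 (t=6, w=5, z=2) -> covered: B1=F, B2=T, B2=F, B3=S, B3=E, B4=T, B5=S, B6=T, B7=F
the full pool covers 12 outcomes: B1=T, B1=F, B2=T, B2=F, B3=S, B3=E, B4=T, B5=S, B5=E, B6=T, B6=F, B7=F
checked all size-1 subsets: none covers 12 outcomes (max 9/12)
inputs {3, 6} (size 2) cover everything; no size-2 subset with a lexicographically smaller index list covers all 12
Answer: 2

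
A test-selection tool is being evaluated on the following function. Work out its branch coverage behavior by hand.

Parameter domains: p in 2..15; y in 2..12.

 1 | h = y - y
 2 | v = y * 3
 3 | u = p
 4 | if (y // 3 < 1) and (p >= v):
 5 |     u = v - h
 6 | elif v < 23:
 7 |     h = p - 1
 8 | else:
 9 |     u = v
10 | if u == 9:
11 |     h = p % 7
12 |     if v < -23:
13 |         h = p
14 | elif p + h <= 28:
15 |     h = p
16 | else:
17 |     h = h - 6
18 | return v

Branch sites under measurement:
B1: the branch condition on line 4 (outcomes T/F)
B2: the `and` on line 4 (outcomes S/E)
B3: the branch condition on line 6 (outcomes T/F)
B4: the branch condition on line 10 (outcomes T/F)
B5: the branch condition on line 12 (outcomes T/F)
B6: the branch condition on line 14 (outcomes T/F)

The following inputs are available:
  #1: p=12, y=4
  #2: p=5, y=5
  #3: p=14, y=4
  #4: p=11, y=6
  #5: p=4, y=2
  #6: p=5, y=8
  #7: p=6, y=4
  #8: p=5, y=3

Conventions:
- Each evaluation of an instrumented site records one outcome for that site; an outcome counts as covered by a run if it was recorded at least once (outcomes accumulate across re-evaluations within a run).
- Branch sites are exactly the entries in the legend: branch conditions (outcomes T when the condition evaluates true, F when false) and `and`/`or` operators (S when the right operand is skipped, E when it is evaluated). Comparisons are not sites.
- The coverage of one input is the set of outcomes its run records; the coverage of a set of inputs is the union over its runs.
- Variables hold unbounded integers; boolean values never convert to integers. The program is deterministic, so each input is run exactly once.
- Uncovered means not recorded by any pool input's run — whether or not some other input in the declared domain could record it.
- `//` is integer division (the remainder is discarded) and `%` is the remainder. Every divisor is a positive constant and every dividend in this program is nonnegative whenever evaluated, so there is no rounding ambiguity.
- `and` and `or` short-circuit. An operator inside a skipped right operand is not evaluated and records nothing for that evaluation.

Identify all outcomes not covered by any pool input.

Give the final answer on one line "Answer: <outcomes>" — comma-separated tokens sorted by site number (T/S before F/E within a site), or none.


run #1 (p=12, y=4) runs B2->S, B1->F, B3->T, B4->F, B6->T; records B1=F, B2=S, B3=T, B4=F, B6=T
run #2 (p=5, y=5) runs B2->S, B1->F, B3->T, B4->F, B6->T; records B1=F, B2=S, B3=T, B4=F, B6=T
run #3 (p=14, y=4) runs B2->S, B1->F, B3->T, B4->F, B6->T; records B1=F, B2=S, B3=T, B4=F, B6=T
run #4 (p=11, y=6) runs B2->S, B1->F, B3->T, B4->F, B6->T; records B1=F, B2=S, B3=T, B4=F, B6=T
run #5 (p=4, y=2) runs B2->E, B1->F, B3->T, B4->F, B6->T; records B1=F, B2=E, B3=T, B4=F, B6=T
run #6 (p=5, y=8) runs B2->S, B1->F, B3->F, B4->F, B6->T; records B1=F, B2=S, B3=F, B4=F, B6=T
run #7 (p=6, y=4) runs B2->S, B1->F, B3->T, B4->F, B6->T; records B1=F, B2=S, B3=T, B4=F, B6=T
run #8 (p=5, y=3) runs B2->S, B1->F, B3->T, B4->F, B6->T; records B1=F, B2=S, B3=T, B4=F, B6=T
union over the pool: B1=F, B2=S, B2=E, B3=T, B3=F, B4=F, B6=T
uncovered (5 of 12): B1=T, B4=T, B5=T, B5=F, B6=F
Answer: B1=T, B4=T, B5=T, B5=F, B6=F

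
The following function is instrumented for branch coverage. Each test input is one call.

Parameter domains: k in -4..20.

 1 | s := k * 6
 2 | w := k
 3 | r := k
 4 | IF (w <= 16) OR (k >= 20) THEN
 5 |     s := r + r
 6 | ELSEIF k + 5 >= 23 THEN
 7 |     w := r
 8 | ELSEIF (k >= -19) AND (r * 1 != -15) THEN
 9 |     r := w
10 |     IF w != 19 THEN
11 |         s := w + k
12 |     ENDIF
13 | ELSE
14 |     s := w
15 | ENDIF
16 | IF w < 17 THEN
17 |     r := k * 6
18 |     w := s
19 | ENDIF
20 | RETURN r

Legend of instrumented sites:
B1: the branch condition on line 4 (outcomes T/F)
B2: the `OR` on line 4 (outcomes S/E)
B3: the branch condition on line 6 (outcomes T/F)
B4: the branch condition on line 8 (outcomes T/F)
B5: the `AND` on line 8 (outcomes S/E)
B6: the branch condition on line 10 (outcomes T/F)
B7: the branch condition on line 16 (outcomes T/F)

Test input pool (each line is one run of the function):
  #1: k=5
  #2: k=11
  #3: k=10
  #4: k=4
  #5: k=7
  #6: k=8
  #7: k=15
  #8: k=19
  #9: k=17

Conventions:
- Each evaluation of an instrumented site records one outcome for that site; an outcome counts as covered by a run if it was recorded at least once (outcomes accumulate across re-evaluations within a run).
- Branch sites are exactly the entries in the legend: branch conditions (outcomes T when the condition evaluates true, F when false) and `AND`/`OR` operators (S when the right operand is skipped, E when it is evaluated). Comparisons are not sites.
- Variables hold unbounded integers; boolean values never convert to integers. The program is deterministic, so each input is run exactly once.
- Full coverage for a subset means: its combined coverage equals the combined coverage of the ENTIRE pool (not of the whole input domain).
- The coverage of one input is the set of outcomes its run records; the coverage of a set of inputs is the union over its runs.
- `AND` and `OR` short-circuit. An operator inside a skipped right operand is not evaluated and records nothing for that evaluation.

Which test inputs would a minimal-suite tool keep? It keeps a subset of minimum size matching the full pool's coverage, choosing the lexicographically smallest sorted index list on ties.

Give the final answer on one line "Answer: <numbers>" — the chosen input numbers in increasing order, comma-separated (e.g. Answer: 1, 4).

test 1 (k=5) fires B2->S, B1->T, B7->T; hits B1=T, B2=S, B7=T
test 2 (k=11) fires B2->S, B1->T, B7->T; hits B1=T, B2=S, B7=T
test 3 (k=10) fires B2->S, B1->T, B7->T; hits B1=T, B2=S, B7=T
test 4 (k=4) fires B2->S, B1->T, B7->T; hits B1=T, B2=S, B7=T
test 5 (k=7) fires B2->S, B1->T, B7->T; hits B1=T, B2=S, B7=T
test 6 (k=8) fires B2->S, B1->T, B7->T; hits B1=T, B2=S, B7=T
test 7 (k=15) fires B2->S, B1->T, B7->T; hits B1=T, B2=S, B7=T
test 8 (k=19) fires B2->E, B1->F, B3->T, B7->F; hits B1=F, B2=E, B3=T, B7=F
test 9 (k=17) fires B2->E, B1->F, B3->F, B5->E, B4->T, B6->T, B7->F; hits B1=F, B2=E, B3=F, B4=T, B5=E, B6=T, B7=F
union over all inputs: B1=T, B1=F, B2=S, B2=E, B3=T, B3=F, B4=T, B5=E, B6=T, B7=T, B7=F (11 outcomes)
size 1 is not enough: best union over all size-1 subsets is 7/11
size 2 is not enough: best union over all size-2 subsets is 10/11
the canonical winner is {1, 8, 9}: size 3, full 11-outcome coverage, earliest index list among size-3 covers

Answer: 1, 8, 9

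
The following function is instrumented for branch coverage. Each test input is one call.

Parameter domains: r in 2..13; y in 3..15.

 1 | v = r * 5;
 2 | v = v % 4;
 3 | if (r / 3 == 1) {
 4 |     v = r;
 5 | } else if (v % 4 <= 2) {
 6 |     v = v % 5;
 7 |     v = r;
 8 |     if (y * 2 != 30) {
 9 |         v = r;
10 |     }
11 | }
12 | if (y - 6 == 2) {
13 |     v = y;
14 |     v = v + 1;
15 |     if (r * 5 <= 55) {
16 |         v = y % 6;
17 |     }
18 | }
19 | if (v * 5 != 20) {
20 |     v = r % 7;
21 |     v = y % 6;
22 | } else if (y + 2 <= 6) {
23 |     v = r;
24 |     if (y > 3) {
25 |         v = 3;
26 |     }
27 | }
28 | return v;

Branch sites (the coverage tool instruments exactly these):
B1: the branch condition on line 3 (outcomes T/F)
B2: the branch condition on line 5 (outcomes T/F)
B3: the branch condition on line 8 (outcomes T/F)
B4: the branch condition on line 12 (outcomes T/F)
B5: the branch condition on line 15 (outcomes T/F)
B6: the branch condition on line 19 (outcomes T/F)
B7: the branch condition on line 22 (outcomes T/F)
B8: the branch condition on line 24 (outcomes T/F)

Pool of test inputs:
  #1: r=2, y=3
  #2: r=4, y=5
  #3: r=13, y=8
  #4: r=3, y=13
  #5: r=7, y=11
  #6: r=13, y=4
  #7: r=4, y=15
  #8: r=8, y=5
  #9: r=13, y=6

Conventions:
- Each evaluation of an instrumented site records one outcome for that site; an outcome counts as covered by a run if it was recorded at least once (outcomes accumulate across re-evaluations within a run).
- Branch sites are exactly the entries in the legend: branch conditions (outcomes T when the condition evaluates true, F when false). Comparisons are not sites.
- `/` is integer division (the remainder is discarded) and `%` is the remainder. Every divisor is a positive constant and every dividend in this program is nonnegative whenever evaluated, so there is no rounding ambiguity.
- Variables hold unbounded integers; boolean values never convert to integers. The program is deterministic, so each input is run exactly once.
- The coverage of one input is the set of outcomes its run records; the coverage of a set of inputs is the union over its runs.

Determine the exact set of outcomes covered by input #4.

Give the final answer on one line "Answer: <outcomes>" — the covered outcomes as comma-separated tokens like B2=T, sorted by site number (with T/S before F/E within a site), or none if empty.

Simulating input #4 (r=3, y=13) step by step:
  B1->T, B4->F, B6->T
collecting distinct outcomes: B1=T, B4=F, B6=T

Answer: B1=T, B4=F, B6=T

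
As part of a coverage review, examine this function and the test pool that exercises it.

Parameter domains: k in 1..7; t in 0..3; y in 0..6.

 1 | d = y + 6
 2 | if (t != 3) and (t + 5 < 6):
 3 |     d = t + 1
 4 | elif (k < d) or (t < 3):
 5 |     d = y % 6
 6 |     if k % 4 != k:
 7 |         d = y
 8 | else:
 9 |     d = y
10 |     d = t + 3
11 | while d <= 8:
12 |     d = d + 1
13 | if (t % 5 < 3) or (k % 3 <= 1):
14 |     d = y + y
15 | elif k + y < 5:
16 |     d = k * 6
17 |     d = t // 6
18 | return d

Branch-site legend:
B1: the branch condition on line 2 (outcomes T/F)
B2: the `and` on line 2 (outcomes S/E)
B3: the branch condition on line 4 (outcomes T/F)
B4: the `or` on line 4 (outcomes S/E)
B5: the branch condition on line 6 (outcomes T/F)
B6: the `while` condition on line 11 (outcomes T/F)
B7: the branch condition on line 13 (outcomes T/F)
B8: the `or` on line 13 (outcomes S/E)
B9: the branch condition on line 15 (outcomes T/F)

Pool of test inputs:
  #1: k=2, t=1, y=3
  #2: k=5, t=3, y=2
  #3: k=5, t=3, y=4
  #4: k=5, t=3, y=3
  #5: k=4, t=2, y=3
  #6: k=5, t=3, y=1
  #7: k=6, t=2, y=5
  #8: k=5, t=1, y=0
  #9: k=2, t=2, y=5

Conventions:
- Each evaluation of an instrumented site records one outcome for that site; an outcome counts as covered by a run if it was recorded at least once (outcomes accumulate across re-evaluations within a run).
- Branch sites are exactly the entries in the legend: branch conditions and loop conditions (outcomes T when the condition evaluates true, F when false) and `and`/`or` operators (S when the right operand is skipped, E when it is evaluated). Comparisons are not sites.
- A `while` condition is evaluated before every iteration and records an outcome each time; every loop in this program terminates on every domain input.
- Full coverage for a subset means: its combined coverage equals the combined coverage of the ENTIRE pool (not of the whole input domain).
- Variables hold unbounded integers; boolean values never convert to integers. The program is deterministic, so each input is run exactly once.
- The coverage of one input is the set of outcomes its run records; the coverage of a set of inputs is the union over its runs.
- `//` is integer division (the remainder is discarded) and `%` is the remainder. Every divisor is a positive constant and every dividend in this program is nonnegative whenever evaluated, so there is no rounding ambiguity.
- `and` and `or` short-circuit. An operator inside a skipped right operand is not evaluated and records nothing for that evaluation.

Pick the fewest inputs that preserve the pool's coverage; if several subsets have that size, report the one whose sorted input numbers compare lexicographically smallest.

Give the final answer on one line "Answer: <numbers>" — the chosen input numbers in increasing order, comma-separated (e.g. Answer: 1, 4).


input #1, k=2, t=1, y=3: outcomes B1=F, B2=E, B3=T, B4=S, B5=F, B6=T, B6=F, B7=T, B8=S
input #2, k=5, t=3, y=2: outcomes B1=F, B2=S, B3=T, B4=S, B5=T, B6=T, B6=F, B7=F, B8=E, B9=F
input #3, k=5, t=3, y=4: outcomes B1=F, B2=S, B3=T, B4=S, B5=T, B6=T, B6=F, B7=F, B8=E, B9=F
input #4, k=5, t=3, y=3: outcomes B1=F, B2=S, B3=T, B4=S, B5=T, B6=T, B6=F, B7=F, B8=E, B9=F
input #5, k=4, t=2, y=3: outcomes B1=F, B2=E, B3=T, B4=S, B5=T, B6=T, B6=F, B7=T, B8=S
input #6, k=5, t=3, y=1: outcomes B1=F, B2=S, B3=T, B4=S, B5=T, B6=T, B6=F, B7=F, B8=E, B9=F
input #7, k=6, t=2, y=5: outcomes B1=F, B2=E, B3=T, B4=S, B5=T, B6=T, B6=F, B7=T, B8=S
input #8, k=5, t=1, y=0: outcomes B1=F, B2=E, B3=T, B4=S, B5=T, B6=T, B6=F, B7=T, B8=S
input #9, k=2, t=2, y=5: outcomes B1=F, B2=E, B3=T, B4=S, B5=F, B6=T, B6=F, B7=T, B8=S
the full pool covers 14 outcomes: B1=F, B2=S, B2=E, B3=T, B4=S, B5=T, B5=F, B6=T, B6=F, B7=T, B7=F, B8=S, B8=E, B9=F
checked all size-1 subsets: none covers 14 outcomes (max 10/14)
the canonical winner is {1, 2}: size 2, full 14-outcome coverage, earliest index list among size-2 covers
Answer: 1, 2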